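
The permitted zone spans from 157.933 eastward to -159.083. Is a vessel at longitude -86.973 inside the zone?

Band width going east from +157.933° to -159.083°: ((-159.083 − 157.933) mod 360) = 42.984°.
Offset of -86.973° east of the west edge: ((-86.973 − 157.933) mod 360) = 115.094°.
115.094° > 42.984° ⇒ outside.

No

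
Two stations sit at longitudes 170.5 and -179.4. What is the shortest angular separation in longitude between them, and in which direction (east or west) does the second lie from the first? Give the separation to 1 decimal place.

10.1° east

Raw difference: -179.4 − 170.5 = -349.9°.
Normalise into (−180°, 180°]: -349.9° + 360° = 10.1°.
Positive ⇒ the second point lies to the east; separation 10.1°.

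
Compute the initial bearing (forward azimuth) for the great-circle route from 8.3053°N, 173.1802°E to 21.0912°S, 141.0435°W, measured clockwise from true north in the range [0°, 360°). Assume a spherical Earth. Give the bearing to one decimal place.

123.9°

Δλ = -141.0435 − 173.1802 = -314.2237°; wrapped into (−180°, 180°]: 45.7763°.
θ = atan2( sin Δλ · cos φ₂ , cos φ₁ · sin φ₂ − sin φ₁ · cos φ₂ · cos Δλ )
  = atan2(0.66861, -0.45008) = 123.946° → normalised to [0°, 360°): 123.946°.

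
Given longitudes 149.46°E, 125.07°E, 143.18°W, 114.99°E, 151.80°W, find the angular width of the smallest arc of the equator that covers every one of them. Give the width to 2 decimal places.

101.83°

Sort the longitudes: -151.80°, -143.18°, +114.99°, +125.07°, +149.46°.
Eastward gaps between consecutive values (wrapping around): 8.62°, 258.17°, 10.08°, 24.39°, 58.74°.
Largest gap = 258.17° ⇒ minimal covering band is its complement: 360° − 258.17° = 101.83°.
Band runs from +114.99° eastward to -143.18°, crossing the antimeridian.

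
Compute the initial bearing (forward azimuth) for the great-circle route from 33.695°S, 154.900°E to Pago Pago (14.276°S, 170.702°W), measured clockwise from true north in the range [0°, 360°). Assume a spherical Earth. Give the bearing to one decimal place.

Δλ = -170.702 − 154.900 = -325.602°; wrapped into (−180°, 180°]: 34.398°.
θ = atan2( sin Δλ · cos φ₂ , cos φ₁ · sin φ₂ − sin φ₁ · cos φ₂ · cos Δλ )
  = atan2(0.54749, 0.23846) = 66.465° → normalised to [0°, 360°): 66.465°.

66.5°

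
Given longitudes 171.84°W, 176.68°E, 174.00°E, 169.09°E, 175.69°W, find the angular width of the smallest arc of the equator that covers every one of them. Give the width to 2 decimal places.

Sort the longitudes: -175.69°, -171.84°, +169.09°, +174.00°, +176.68°.
Eastward gaps between consecutive values (wrapping around): 3.85°, 340.93°, 4.91°, 2.68°, 7.63°.
Largest gap = 340.93° ⇒ minimal covering band is its complement: 360° − 340.93° = 19.07°.
Band runs from +169.09° eastward to -171.84°, crossing the antimeridian.

19.07°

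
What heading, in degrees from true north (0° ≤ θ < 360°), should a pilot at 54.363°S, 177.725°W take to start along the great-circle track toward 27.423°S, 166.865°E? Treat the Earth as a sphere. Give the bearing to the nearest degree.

331°

Δλ = 166.865 − -177.725 = 344.590°; wrapped into (−180°, 180°]: -15.410°.
θ = atan2( sin Δλ · cos φ₂ , cos φ₁ · sin φ₂ − sin φ₁ · cos φ₂ · cos Δλ )
  = atan2(-0.23587, 0.42712) = -28.908° → normalised to [0°, 360°): 331.092°.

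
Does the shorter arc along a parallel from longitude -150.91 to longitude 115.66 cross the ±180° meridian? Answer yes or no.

Naïve |115.66 − -150.91| = 266.57° > 180°, so the shorter arc goes the other way round — across 180°.
Signed shortest Δλ = ((115.66 − -150.91 + 180) mod 360) − 180 = -93.43°.
Going west by 93.43° from -150.91° passes through 180° before reaching +115.66°.

Yes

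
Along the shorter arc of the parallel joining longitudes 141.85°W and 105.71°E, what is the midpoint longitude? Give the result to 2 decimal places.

161.93°E

Signed shortest Δλ from -141.85° to +105.71° is -112.44°.
Midpoint longitude = -141.85° + (-112.44°)/2 = -141.85° − 56.22° = -198.07°.
Normalise into (−180°, 180°]: +161.93°.
(The naïve average (-141.85 + +105.71)/2 = -18.07° is on the wrong side of the globe.)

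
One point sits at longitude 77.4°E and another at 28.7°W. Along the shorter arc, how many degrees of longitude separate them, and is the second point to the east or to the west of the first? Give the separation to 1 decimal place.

Raw difference: -28.7 − 77.4 = -106.1°.
Normalise into (−180°, 180°]: -106.1° stays -106.1°.
Negative ⇒ the second point lies to the west; separation 106.1°.

106.1° west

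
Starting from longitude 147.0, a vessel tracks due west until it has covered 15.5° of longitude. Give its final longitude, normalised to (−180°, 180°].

+131.5°

Start at +147.0°; shift −15.5° → +131.5°.
+131.5° already lies in (−180°, 180°].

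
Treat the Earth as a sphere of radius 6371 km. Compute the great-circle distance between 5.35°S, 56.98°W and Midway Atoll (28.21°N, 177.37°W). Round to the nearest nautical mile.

Δλ = -177.37 − -56.98 = -120.39°.
Δφ = 28.21 − -5.35 = 33.56°.
a = sin²(Δφ/2) + cos φ₁ · cos φ₂ · sin²(Δλ/2) = 0.743964.
c = 2·atan2(√a, √(1−a)) = 2.08051 rad → d = 6371·c ≈ 13254.93 km ≈ 7157.09 nmi.

7157 nmi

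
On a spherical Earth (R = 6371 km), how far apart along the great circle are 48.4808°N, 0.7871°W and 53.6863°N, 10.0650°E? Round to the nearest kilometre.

Δλ = 10.0650 − -0.7871 = 10.8521°.
Δφ = 53.6863 − 48.4808 = 5.2055°.
a = sin²(Δφ/2) + cos φ₁ · cos φ₂ · sin²(Δλ/2) = 0.005572.
c = 2·atan2(√a, √(1−a)) = 0.14943 rad → d = 6371·c ≈ 952.05 km.

952 km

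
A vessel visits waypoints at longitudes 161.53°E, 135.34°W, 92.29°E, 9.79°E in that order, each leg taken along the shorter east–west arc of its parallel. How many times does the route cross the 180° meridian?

2

Leg 1: +161.53° → -135.34°, shortest Δλ = 63.13° (east) — crosses 180°.
Leg 2: -135.34° → +92.29°, shortest Δλ = -132.37° (west) — crosses 180°.
Leg 3: +92.29° → +9.79°, shortest Δλ = -82.5° (west) — does not cross 180°.
Total crossings: 2.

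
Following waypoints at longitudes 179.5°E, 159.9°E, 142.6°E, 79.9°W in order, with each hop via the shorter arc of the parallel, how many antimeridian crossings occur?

Leg 1: +179.5° → +159.9°, shortest Δλ = -19.6° (west) — does not cross 180°.
Leg 2: +159.9° → +142.6°, shortest Δλ = -17.3° (west) — does not cross 180°.
Leg 3: +142.6° → -79.9°, shortest Δλ = 137.5° (east) — crosses 180°.
Total crossings: 1.

1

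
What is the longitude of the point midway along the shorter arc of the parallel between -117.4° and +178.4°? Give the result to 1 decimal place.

-149.5°

Signed shortest Δλ from -117.4° to +178.4° is -64.2°.
Midpoint longitude = -117.4° + (-64.2°)/2 = -117.4° − 32.1° = -149.5°.
(The naïve average (-117.4 + +178.4)/2 = 30.5° is on the wrong side of the globe.)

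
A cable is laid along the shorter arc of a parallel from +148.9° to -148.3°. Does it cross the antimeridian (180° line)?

Naïve |-148.3 − 148.9| = 297.2° > 180°, so the shorter arc goes the other way round — across 180°.
Signed shortest Δλ = ((-148.3 − 148.9 + 180) mod 360) − 180 = 62.8°.
Going east by 62.8° from +148.9° passes through 180° before reaching -148.3°.

Yes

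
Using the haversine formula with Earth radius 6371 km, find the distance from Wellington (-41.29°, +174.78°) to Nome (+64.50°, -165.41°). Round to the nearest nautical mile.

6420 nmi

Δλ = -165.41 − 174.78 = -340.19°; wrapped into (−180°, 180°]: 19.81°.
Δφ = 64.50 − -41.29 = 105.79°.
a = sin²(Δφ/2) + cos φ₁ · cos φ₂ · sin²(Δλ/2) = 0.645628.
c = 2·atan2(√a, √(1−a)) = 1.86633 rad → d = 6371·c ≈ 11890.42 km ≈ 6420.31 nmi.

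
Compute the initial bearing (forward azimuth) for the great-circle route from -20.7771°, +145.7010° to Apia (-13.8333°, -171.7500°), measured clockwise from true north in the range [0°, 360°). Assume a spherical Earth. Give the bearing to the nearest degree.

87°

Δλ = -171.7500 − 145.7010 = -317.4510°; wrapped into (−180°, 180°]: 42.5490°.
θ = atan2( sin Δλ · cos φ₂ , cos φ₁ · sin φ₂ − sin φ₁ · cos φ₂ · cos Δλ )
  = atan2(0.65661, 0.03020) = 87.366° → normalised to [0°, 360°): 87.366°.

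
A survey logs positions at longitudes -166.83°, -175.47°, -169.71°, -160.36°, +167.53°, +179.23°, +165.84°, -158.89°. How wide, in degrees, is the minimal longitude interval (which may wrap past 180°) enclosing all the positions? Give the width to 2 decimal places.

Sort the longitudes: -175.47°, -169.71°, -166.83°, -160.36°, -158.89°, +165.84°, +167.53°, +179.23°.
Eastward gaps between consecutive values (wrapping around): 5.76°, 2.88°, 6.47°, 1.47°, 324.73°, 1.69°, 11.70°, 5.30°.
Largest gap = 324.73° ⇒ minimal covering band is its complement: 360° − 324.73° = 35.27°.
Band runs from +165.84° eastward to -158.89°, crossing the antimeridian.

35.27°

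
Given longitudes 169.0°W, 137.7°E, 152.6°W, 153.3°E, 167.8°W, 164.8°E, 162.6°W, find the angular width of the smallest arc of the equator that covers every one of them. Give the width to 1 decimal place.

Sort the longitudes: -169.0°, -167.8°, -162.6°, -152.6°, +137.7°, +153.3°, +164.8°.
Eastward gaps between consecutive values (wrapping around): 1.2°, 5.2°, 10.0°, 290.3°, 15.6°, 11.5°, 26.2°.
Largest gap = 290.3° ⇒ minimal covering band is its complement: 360° − 290.3° = 69.7°.
Band runs from +137.7° eastward to -152.6°, crossing the antimeridian.

69.7°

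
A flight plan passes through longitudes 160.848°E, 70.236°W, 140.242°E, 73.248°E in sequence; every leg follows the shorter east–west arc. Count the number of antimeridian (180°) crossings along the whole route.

2

Leg 1: +160.848° → -70.236°, shortest Δλ = 128.916° (east) — crosses 180°.
Leg 2: -70.236° → +140.242°, shortest Δλ = -149.522° (west) — crosses 180°.
Leg 3: +140.242° → +73.248°, shortest Δλ = -66.994° (west) — does not cross 180°.
Total crossings: 2.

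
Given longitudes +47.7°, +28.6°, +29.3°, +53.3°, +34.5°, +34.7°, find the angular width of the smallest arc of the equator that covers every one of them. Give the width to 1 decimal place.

24.7°

Sort the longitudes: +28.6°, +29.3°, +34.5°, +34.7°, +47.7°, +53.3°.
Eastward gaps between consecutive values (wrapping around): 0.7°, 5.2°, 0.2°, 13.0°, 5.6°, 335.3°.
Largest gap = 335.3° ⇒ minimal covering band is its complement: 360° − 335.3° = 24.7°.
Band runs from +28.6° eastward to +53.3°.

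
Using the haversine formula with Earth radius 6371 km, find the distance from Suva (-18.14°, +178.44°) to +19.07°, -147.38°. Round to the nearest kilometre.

5572 km

Δλ = -147.38 − 178.44 = -325.82°; wrapped into (−180°, 180°]: 34.18°.
Δφ = 19.07 − -18.14 = 37.21°.
a = sin²(Δφ/2) + cos φ₁ · cos φ₂ · sin²(Δλ/2) = 0.179353.
c = 2·atan2(√a, √(1−a)) = 0.87461 rad → d = 6371·c ≈ 5572.16 km.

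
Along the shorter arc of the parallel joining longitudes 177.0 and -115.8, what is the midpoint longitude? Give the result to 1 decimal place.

-149.4°

Signed shortest Δλ from +177.0° to -115.8° is +67.2°.
Midpoint longitude = +177.0° + (+67.2°)/2 = +177.0° + 33.6° = +210.6°.
Normalise into (−180°, 180°]: -149.4°.
(The naïve average (+177.0 + -115.8)/2 = 30.6° is on the wrong side of the globe.)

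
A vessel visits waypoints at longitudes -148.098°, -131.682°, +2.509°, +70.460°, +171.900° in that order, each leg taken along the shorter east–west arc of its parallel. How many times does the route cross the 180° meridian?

Leg 1: -148.098° → -131.682°, shortest Δλ = 16.416° (east) — does not cross 180°.
Leg 2: -131.682° → +2.509°, shortest Δλ = 134.191° (east) — does not cross 180°.
Leg 3: +2.509° → +70.460°, shortest Δλ = 67.951° (east) — does not cross 180°.
Leg 4: +70.460° → +171.900°, shortest Δλ = 101.44° (east) — does not cross 180°.
Total crossings: 0.

0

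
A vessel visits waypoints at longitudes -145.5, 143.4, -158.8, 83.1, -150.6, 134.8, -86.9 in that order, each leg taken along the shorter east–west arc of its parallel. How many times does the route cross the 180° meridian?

Leg 1: -145.5° → +143.4°, shortest Δλ = -71.1° (west) — crosses 180°.
Leg 2: +143.4° → -158.8°, shortest Δλ = 57.8° (east) — crosses 180°.
Leg 3: -158.8° → +83.1°, shortest Δλ = -118.1° (west) — crosses 180°.
Leg 4: +83.1° → -150.6°, shortest Δλ = 126.3° (east) — crosses 180°.
Leg 5: -150.6° → +134.8°, shortest Δλ = -74.6° (west) — crosses 180°.
Leg 6: +134.8° → -86.9°, shortest Δλ = 138.3° (east) — crosses 180°.
Total crossings: 6.

6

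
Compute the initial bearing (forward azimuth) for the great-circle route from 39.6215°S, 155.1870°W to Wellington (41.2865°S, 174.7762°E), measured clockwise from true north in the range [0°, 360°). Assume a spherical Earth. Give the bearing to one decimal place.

256.1°

Δλ = 174.7762 − -155.1870 = 329.9632°; wrapped into (−180°, 180°]: -30.0368°.
θ = atan2( sin Δλ · cos φ₂ , cos φ₁ · sin φ₂ − sin φ₁ · cos φ₂ · cos Δλ )
  = atan2(-0.37613, -0.09341) = -103.947° → normalised to [0°, 360°): 256.053°.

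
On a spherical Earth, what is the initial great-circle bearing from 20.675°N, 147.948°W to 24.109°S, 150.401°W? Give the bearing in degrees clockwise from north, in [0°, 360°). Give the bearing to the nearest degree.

Δλ = -150.401 − -147.948 = -2.453°.
θ = atan2( sin Δλ · cos φ₂ , cos φ₁ · sin φ₂ − sin φ₁ · cos φ₂ · cos Δλ )
  = atan2(-0.03907, -0.70414) = -176.824° → normalised to [0°, 360°): 183.176°.

183°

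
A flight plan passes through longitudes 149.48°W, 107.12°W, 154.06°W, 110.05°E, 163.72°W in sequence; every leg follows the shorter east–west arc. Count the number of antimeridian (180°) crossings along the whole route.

Leg 1: -149.48° → -107.12°, shortest Δλ = 42.36° (east) — does not cross 180°.
Leg 2: -107.12° → -154.06°, shortest Δλ = -46.94° (west) — does not cross 180°.
Leg 3: -154.06° → +110.05°, shortest Δλ = -95.89° (west) — crosses 180°.
Leg 4: +110.05° → -163.72°, shortest Δλ = 86.23° (east) — crosses 180°.
Total crossings: 2.

2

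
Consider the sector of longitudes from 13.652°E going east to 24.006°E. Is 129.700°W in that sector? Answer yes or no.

Band width going east from +13.652° to +24.006°: ((24.006 − 13.652) mod 360) = 10.354°.
Offset of -129.700° east of the west edge: ((-129.700 − 13.652) mod 360) = 216.648°.
216.648° > 10.354° ⇒ outside.

No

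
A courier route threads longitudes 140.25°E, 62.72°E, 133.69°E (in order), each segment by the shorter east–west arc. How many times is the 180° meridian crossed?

0

Leg 1: +140.25° → +62.72°, shortest Δλ = -77.53° (west) — does not cross 180°.
Leg 2: +62.72° → +133.69°, shortest Δλ = 70.97° (east) — does not cross 180°.
Total crossings: 0.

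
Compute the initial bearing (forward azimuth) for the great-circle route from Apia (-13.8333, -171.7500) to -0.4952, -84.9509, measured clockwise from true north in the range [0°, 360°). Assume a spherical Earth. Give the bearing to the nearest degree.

90°

Δλ = -84.9509 − -171.7500 = 86.7991°.
θ = atan2( sin Δλ · cos φ₂ , cos φ₁ · sin φ₂ − sin φ₁ · cos φ₂ · cos Δλ )
  = atan2(0.99840, 0.00496) = 89.715° → normalised to [0°, 360°): 89.715°.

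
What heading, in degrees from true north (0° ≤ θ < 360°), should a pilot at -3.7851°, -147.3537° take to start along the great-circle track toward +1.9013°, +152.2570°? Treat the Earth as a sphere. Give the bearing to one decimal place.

274.3°

Δλ = 152.2570 − -147.3537 = 299.6107°; wrapped into (−180°, 180°]: -60.3893°.
θ = atan2( sin Δλ · cos φ₂ , cos φ₁ · sin φ₂ − sin φ₁ · cos φ₂ · cos Δλ )
  = atan2(-0.86892, 0.06571) = -85.676° → normalised to [0°, 360°): 274.324°.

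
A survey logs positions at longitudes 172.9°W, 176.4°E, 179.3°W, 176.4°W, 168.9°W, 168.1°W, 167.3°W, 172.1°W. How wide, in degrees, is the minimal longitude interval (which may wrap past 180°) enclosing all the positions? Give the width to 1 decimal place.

Sort the longitudes: -179.3°, -176.4°, -172.9°, -172.1°, -168.9°, -168.1°, -167.3°, +176.4°.
Eastward gaps between consecutive values (wrapping around): 2.9°, 3.5°, 0.8°, 3.2°, 0.8°, 0.8°, 343.7°, 4.3°.
Largest gap = 343.7° ⇒ minimal covering band is its complement: 360° − 343.7° = 16.3°.
Band runs from +176.4° eastward to -167.3°, crossing the antimeridian.

16.3°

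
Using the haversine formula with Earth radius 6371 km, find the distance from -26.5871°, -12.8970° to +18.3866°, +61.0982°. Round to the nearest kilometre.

9415 km

Δλ = 61.0982 − -12.8970 = 73.9952°.
Δφ = 18.3866 − -26.5871 = 44.9737°.
a = sin²(Δφ/2) + cos φ₁ · cos φ₂ · sin²(Δλ/2) = 0.453598.
c = 2·atan2(√a, √(1−a)) = 1.47786 rad → d = 6371·c ≈ 9415.44 km.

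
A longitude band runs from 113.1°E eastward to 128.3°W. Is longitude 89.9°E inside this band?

No

Band width going east from +113.1° to -128.3°: ((-128.3 − 113.1) mod 360) = 118.6°.
Offset of +89.9° east of the west edge: ((89.9 − 113.1) mod 360) = 336.8°.
336.8° > 118.6° ⇒ outside.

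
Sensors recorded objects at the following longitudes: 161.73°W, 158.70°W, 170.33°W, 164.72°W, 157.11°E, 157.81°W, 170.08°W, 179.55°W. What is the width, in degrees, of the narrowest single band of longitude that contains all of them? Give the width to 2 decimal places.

Sort the longitudes: -179.55°, -170.33°, -170.08°, -164.72°, -161.73°, -158.70°, -157.81°, +157.11°.
Eastward gaps between consecutive values (wrapping around): 9.22°, 0.25°, 5.36°, 2.99°, 3.03°, 0.89°, 314.92°, 23.34°.
Largest gap = 314.92° ⇒ minimal covering band is its complement: 360° − 314.92° = 45.08°.
Band runs from +157.11° eastward to -157.81°, crossing the antimeridian.

45.08°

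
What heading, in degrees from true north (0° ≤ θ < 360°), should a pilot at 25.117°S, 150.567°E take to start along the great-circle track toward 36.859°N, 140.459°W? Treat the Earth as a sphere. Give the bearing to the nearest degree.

Δλ = -140.459 − 150.567 = -291.026°; wrapped into (−180°, 180°]: 68.974°.
θ = atan2( sin Δλ · cos φ₂ , cos φ₁ · sin φ₂ − sin φ₁ · cos φ₂ · cos Δλ )
  = atan2(0.74684, 0.66498) = 48.318° → normalised to [0°, 360°): 48.318°.

48°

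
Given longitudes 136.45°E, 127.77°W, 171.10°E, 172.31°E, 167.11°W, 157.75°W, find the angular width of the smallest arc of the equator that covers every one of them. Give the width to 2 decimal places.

Sort the longitudes: -167.11°, -157.75°, -127.77°, +136.45°, +171.10°, +172.31°.
Eastward gaps between consecutive values (wrapping around): 9.36°, 29.98°, 264.22°, 34.65°, 1.21°, 20.58°.
Largest gap = 264.22° ⇒ minimal covering band is its complement: 360° − 264.22° = 95.78°.
Band runs from +136.45° eastward to -127.77°, crossing the antimeridian.

95.78°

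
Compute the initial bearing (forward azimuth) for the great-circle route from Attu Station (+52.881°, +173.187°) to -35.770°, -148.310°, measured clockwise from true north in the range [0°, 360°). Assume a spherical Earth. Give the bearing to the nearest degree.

Δλ = -148.310 − 173.187 = -321.497°; wrapped into (−180°, 180°]: 38.503°.
θ = atan2( sin Δλ · cos φ₂ , cos φ₁ · sin φ₂ − sin φ₁ · cos φ₂ · cos Δλ )
  = atan2(0.50512, -0.85906) = 149.545° → normalised to [0°, 360°): 149.545°.

150°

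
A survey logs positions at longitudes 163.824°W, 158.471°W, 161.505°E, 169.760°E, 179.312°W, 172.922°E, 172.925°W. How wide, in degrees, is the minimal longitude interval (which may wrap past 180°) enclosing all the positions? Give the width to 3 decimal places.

Sort the longitudes: -179.312°, -172.925°, -163.824°, -158.471°, +161.505°, +169.760°, +172.922°.
Eastward gaps between consecutive values (wrapping around): 6.387°, 9.101°, 5.353°, 319.976°, 8.255°, 3.162°, 7.766°.
Largest gap = 319.976° ⇒ minimal covering band is its complement: 360° − 319.976° = 40.024°.
Band runs from +161.505° eastward to -158.471°, crossing the antimeridian.

40.024°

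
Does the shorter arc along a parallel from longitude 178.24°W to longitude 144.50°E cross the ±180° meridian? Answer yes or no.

Naïve |144.50 − -178.24| = 322.74° > 180°, so the shorter arc goes the other way round — across 180°.
Signed shortest Δλ = ((144.50 − -178.24 + 180) mod 360) − 180 = -37.26°.
Going west by 37.26° from -178.24° passes through 180° before reaching +144.50°.

Yes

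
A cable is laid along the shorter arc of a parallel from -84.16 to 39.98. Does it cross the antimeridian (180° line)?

No

Signed shortest Δλ = ((39.98 − -84.16 + 180) mod 360) − 180 = 124.14°.
Going east by 124.14° from -84.16° reaches +39.98° without touching 180°.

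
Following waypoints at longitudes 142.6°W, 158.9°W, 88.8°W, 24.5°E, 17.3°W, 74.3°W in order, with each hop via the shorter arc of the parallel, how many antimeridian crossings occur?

0

Leg 1: -142.6° → -158.9°, shortest Δλ = -16.3° (west) — does not cross 180°.
Leg 2: -158.9° → -88.8°, shortest Δλ = 70.1° (east) — does not cross 180°.
Leg 3: -88.8° → +24.5°, shortest Δλ = 113.3° (east) — does not cross 180°.
Leg 4: +24.5° → -17.3°, shortest Δλ = -41.8° (west) — does not cross 180°.
Leg 5: -17.3° → -74.3°, shortest Δλ = -57.0° (west) — does not cross 180°.
Total crossings: 0.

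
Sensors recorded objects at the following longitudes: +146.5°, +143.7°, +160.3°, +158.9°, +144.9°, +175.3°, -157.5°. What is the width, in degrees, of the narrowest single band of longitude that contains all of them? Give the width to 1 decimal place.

58.8°

Sort the longitudes: -157.5°, +143.7°, +144.9°, +146.5°, +158.9°, +160.3°, +175.3°.
Eastward gaps between consecutive values (wrapping around): 301.2°, 1.2°, 1.6°, 12.4°, 1.4°, 15.0°, 27.2°.
Largest gap = 301.2° ⇒ minimal covering band is its complement: 360° − 301.2° = 58.8°.
Band runs from +143.7° eastward to -157.5°, crossing the antimeridian.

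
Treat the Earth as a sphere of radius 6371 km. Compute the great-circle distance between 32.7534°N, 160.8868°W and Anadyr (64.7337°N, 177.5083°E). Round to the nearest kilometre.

3849 km

Δλ = 177.5083 − -160.8868 = 338.3951°; wrapped into (−180°, 180°]: -21.6049°.
Δφ = 64.7337 − 32.7534 = 31.9803°.
a = sin²(Δφ/2) + cos φ₁ · cos φ₂ · sin²(Δλ/2) = 0.088494.
c = 2·atan2(√a, √(1−a)) = 0.60410 rad → d = 6371·c ≈ 3848.75 km.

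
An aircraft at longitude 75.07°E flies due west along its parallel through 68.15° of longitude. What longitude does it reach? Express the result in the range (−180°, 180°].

6.92°E

Start at +75.07°; shift −68.15° → +6.92°.
+6.92° already lies in (−180°, 180°].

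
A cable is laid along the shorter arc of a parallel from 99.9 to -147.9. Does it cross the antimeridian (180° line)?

Yes

Naïve |-147.9 − 99.9| = 247.8° > 180°, so the shorter arc goes the other way round — across 180°.
Signed shortest Δλ = ((-147.9 − 99.9 + 180) mod 360) − 180 = 112.2°.
Going east by 112.2° from +99.9° passes through 180° before reaching -147.9°.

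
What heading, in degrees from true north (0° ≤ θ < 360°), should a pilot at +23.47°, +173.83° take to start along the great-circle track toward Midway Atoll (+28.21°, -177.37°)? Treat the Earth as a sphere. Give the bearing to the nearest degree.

57°

Δλ = -177.37 − 173.83 = -351.20°; wrapped into (−180°, 180°]: 8.80°.
θ = atan2( sin Δλ · cos φ₂ , cos φ₁ · sin φ₂ − sin φ₁ · cos φ₂ · cos Δλ )
  = atan2(0.13481, 0.08677) = 57.235° → normalised to [0°, 360°): 57.235°.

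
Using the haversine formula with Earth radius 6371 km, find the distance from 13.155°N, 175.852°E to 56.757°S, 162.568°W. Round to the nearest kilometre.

8026 km

Δλ = -162.568 − 175.852 = -338.420°; wrapped into (−180°, 180°]: 21.580°.
Δφ = -56.757 − 13.155 = -69.912°.
a = sin²(Δφ/2) + cos φ₁ · cos φ₂ · sin²(Δλ/2) = 0.346977.
c = 2·atan2(√a, √(1−a)) = 1.25976 rad → d = 6371·c ≈ 8025.93 km.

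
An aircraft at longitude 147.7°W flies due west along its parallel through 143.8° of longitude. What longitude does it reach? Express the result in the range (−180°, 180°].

Start at -147.7°; shift −143.8° → -291.5°.
-291.5° lies outside (−180°, 180°]; add 360° → +68.5°.

68.5°E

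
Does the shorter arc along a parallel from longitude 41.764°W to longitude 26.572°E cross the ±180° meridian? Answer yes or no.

No

Signed shortest Δλ = ((26.572 − -41.764 + 180) mod 360) − 180 = 68.336°.
Going east by 68.336° from -41.764° reaches +26.572° without touching 180°.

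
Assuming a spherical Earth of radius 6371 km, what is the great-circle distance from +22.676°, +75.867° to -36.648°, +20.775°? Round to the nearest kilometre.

Δλ = 20.775 − 75.867 = -55.092°.
Δφ = -36.648 − 22.676 = -59.324°.
a = sin²(Δφ/2) + cos φ₁ · cos φ₂ · sin²(Δλ/2) = 0.403236.
c = 2·atan2(√a, √(1−a)) = 1.37604 rad → d = 6371·c ≈ 8766.75 km.

8767 km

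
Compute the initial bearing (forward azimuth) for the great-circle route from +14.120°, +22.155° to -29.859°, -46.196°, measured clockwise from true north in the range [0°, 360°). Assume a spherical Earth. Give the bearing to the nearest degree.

235°

Δλ = -46.196 − 22.155 = -68.351°.
θ = atan2( sin Δλ · cos φ₂ , cos φ₁ · sin φ₂ − sin φ₁ · cos φ₂ · cos Δλ )
  = atan2(-0.80608, -0.56088) = -124.831° → normalised to [0°, 360°): 235.169°.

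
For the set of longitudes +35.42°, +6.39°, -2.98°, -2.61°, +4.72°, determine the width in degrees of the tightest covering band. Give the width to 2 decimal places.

Sort the longitudes: -2.98°, -2.61°, +4.72°, +6.39°, +35.42°.
Eastward gaps between consecutive values (wrapping around): 0.37°, 7.33°, 1.67°, 29.03°, 321.60°.
Largest gap = 321.60° ⇒ minimal covering band is its complement: 360° − 321.60° = 38.40°.
Band runs from -2.98° eastward to +35.42°.

38.40°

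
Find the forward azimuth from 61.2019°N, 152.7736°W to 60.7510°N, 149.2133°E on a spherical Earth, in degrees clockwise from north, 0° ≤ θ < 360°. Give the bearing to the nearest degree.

Δλ = 149.2133 − -152.7736 = 301.9869°; wrapped into (−180°, 180°]: -58.0131°.
θ = atan2( sin Δλ · cos φ₂ , cos φ₁ · sin φ₂ − sin φ₁ · cos φ₂ · cos Δλ )
  = atan2(-0.41442, 0.19349) = -64.972° → normalised to [0°, 360°): 295.028°.

295°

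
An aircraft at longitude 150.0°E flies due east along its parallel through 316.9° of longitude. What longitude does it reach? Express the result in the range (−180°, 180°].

Start at +150.0°; shift +316.9° → +466.9°.
+466.9° lies outside (−180°, 180°]; subtract 360° → +106.9°.

106.9°E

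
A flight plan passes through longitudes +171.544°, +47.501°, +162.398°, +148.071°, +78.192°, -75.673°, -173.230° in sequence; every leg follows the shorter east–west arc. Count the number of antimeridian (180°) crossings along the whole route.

Leg 1: +171.544° → +47.501°, shortest Δλ = -124.043° (west) — does not cross 180°.
Leg 2: +47.501° → +162.398°, shortest Δλ = 114.897° (east) — does not cross 180°.
Leg 3: +162.398° → +148.071°, shortest Δλ = -14.327° (west) — does not cross 180°.
Leg 4: +148.071° → +78.192°, shortest Δλ = -69.879° (west) — does not cross 180°.
Leg 5: +78.192° → -75.673°, shortest Δλ = -153.865° (west) — does not cross 180°.
Leg 6: -75.673° → -173.230°, shortest Δλ = -97.557° (west) — does not cross 180°.
Total crossings: 0.

0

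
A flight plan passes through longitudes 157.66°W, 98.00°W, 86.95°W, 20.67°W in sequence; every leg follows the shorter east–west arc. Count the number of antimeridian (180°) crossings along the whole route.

0

Leg 1: -157.66° → -98.00°, shortest Δλ = 59.66° (east) — does not cross 180°.
Leg 2: -98.00° → -86.95°, shortest Δλ = 11.05° (east) — does not cross 180°.
Leg 3: -86.95° → -20.67°, shortest Δλ = 66.28° (east) — does not cross 180°.
Total crossings: 0.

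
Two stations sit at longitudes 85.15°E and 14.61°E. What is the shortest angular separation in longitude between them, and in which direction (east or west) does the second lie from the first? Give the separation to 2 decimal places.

70.54° west

Raw difference: 14.61 − 85.15 = -70.54°.
Normalise into (−180°, 180°]: -70.54° stays -70.54°.
Negative ⇒ the second point lies to the west; separation 70.54°.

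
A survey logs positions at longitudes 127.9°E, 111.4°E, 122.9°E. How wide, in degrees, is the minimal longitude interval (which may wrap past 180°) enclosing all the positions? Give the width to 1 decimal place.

Sort the longitudes: +111.4°, +122.9°, +127.9°.
Eastward gaps between consecutive values (wrapping around): 11.5°, 5.0°, 343.5°.
Largest gap = 343.5° ⇒ minimal covering band is its complement: 360° − 343.5° = 16.5°.
Band runs from +111.4° eastward to +127.9°.

16.5°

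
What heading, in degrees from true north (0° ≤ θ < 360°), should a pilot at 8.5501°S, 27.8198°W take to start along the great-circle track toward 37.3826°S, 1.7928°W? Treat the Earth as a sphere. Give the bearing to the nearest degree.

145°

Δλ = -1.7928 − -27.8198 = 26.0270°.
θ = atan2( sin Δλ · cos φ₂ , cos φ₁ · sin φ₂ − sin φ₁ · cos φ₂ · cos Δλ )
  = atan2(0.34867, -0.49423) = 144.798° → normalised to [0°, 360°): 144.798°.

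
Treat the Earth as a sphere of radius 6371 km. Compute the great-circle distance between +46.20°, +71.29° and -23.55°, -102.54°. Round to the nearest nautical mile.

Δλ = -102.54 − 71.29 = -173.83°.
Δφ = -23.55 − 46.20 = -69.75°.
a = sin²(Δφ/2) + cos φ₁ · cos φ₂ · sin²(Δλ/2) = 0.959600.
c = 2·atan2(√a, √(1−a)) = 2.73684 rad → d = 6371·c ≈ 17436.40 km ≈ 9414.90 nmi.

9415 nmi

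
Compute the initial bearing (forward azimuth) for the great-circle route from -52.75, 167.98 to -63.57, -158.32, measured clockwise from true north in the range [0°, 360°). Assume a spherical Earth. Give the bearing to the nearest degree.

Δλ = -158.32 − 167.98 = -326.30°; wrapped into (−180°, 180°]: 33.70°.
θ = atan2( sin Δλ · cos φ₂ , cos φ₁ · sin φ₂ − sin φ₁ · cos φ₂ · cos Δλ )
  = atan2(0.24696, -0.24726) = 135.035° → normalised to [0°, 360°): 135.035°.

135°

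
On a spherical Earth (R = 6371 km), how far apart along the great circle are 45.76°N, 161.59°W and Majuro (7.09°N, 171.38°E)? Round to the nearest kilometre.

Δλ = 171.38 − -161.59 = 332.97°; wrapped into (−180°, 180°]: -27.03°.
Δφ = 7.09 − 45.76 = -38.67°.
a = sin²(Δφ/2) + cos φ₁ · cos φ₂ · sin²(Δλ/2) = 0.147433.
c = 2·atan2(√a, √(1−a)) = 0.78818 rad → d = 6371·c ≈ 5021.53 km.

5022 km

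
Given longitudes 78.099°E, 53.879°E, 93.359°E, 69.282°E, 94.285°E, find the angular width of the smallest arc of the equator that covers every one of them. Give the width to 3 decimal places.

40.406°

Sort the longitudes: +53.879°, +69.282°, +78.099°, +93.359°, +94.285°.
Eastward gaps between consecutive values (wrapping around): 15.403°, 8.817°, 15.260°, 0.926°, 319.594°.
Largest gap = 319.594° ⇒ minimal covering band is its complement: 360° − 319.594° = 40.406°.
Band runs from +53.879° eastward to +94.285°.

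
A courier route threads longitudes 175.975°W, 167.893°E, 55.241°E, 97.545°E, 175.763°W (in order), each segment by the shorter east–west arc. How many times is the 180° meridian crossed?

2

Leg 1: -175.975° → +167.893°, shortest Δλ = -16.132° (west) — crosses 180°.
Leg 2: +167.893° → +55.241°, shortest Δλ = -112.652° (west) — does not cross 180°.
Leg 3: +55.241° → +97.545°, shortest Δλ = 42.304° (east) — does not cross 180°.
Leg 4: +97.545° → -175.763°, shortest Δλ = 86.692° (east) — crosses 180°.
Total crossings: 2.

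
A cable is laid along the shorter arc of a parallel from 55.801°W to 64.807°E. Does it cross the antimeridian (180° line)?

No

Signed shortest Δλ = ((64.807 − -55.801 + 180) mod 360) − 180 = 120.608°.
Going east by 120.608° from -55.801° reaches +64.807° without touching 180°.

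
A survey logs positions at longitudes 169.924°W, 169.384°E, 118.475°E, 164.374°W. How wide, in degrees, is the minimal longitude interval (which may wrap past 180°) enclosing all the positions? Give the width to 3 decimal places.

Sort the longitudes: -169.924°, -164.374°, +118.475°, +169.384°.
Eastward gaps between consecutive values (wrapping around): 5.550°, 282.849°, 50.909°, 20.692°.
Largest gap = 282.849° ⇒ minimal covering band is its complement: 360° − 282.849° = 77.151°.
Band runs from +118.475° eastward to -164.374°, crossing the antimeridian.

77.151°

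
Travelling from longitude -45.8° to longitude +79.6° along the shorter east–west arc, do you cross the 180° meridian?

No

Signed shortest Δλ = ((79.6 − -45.8 + 180) mod 360) − 180 = 125.4°.
Going east by 125.4° from -45.8° reaches +79.6° without touching 180°.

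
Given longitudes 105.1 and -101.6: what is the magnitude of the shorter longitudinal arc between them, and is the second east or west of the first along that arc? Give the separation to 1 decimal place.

153.3° east

Raw difference: -101.6 − 105.1 = -206.7°.
Normalise into (−180°, 180°]: -206.7° + 360° = 153.3°.
Positive ⇒ the second point lies to the east; separation 153.3°.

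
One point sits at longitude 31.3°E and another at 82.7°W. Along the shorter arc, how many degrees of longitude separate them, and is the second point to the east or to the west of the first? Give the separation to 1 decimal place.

Raw difference: -82.7 − 31.3 = -114.0°.
Normalise into (−180°, 180°]: -114.0° stays -114.0°.
Negative ⇒ the second point lies to the west; separation 114.0°.

114.0° west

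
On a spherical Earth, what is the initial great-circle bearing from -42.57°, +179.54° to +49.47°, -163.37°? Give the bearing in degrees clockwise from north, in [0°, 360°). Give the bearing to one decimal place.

11.0°

Δλ = -163.37 − 179.54 = -342.91°; wrapped into (−180°, 180°]: 17.09°.
θ = atan2( sin Δλ · cos φ₂ , cos φ₁ · sin φ₂ − sin φ₁ · cos φ₂ · cos Δλ )
  = atan2(0.19097, 0.97995) = 11.028° → normalised to [0°, 360°): 11.028°.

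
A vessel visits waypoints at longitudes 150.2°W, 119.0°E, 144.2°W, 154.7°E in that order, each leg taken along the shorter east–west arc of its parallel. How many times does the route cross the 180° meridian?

Leg 1: -150.2° → +119.0°, shortest Δλ = -90.8° (west) — crosses 180°.
Leg 2: +119.0° → -144.2°, shortest Δλ = 96.8° (east) — crosses 180°.
Leg 3: -144.2° → +154.7°, shortest Δλ = -61.1° (west) — crosses 180°.
Total crossings: 3.

3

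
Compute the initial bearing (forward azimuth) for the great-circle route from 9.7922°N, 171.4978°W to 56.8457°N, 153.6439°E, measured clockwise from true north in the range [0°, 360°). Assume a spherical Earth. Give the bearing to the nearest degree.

Δλ = 153.6439 − -171.4978 = 325.1417°; wrapped into (−180°, 180°]: -34.8583°.
θ = atan2( sin Δλ · cos φ₂ , cos φ₁ · sin φ₂ − sin φ₁ · cos φ₂ · cos Δλ )
  = atan2(-0.31258, 0.74868) = -22.661° → normalised to [0°, 360°): 337.339°.

337°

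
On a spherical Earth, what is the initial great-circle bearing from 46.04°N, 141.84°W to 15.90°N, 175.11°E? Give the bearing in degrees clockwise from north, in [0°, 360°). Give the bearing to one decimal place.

Δλ = 175.11 − -141.84 = 316.95°; wrapped into (−180°, 180°]: -43.05°.
θ = atan2( sin Δλ · cos φ₂ , cos φ₁ · sin φ₂ − sin φ₁ · cos φ₂ · cos Δλ )
  = atan2(-0.65652, -0.31572) = -115.683° → normalised to [0°, 360°): 244.317°.

244.3°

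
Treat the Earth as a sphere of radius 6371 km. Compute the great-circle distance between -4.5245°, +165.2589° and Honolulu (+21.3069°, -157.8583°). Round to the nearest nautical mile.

Δλ = -157.8583 − 165.2589 = -323.1172°; wrapped into (−180°, 180°]: 36.8828°.
Δφ = 21.3069 − -4.5245 = 25.8314°.
a = sin²(Δφ/2) + cos φ₁ · cos φ₂ · sin²(Δλ/2) = 0.142897.
c = 2·atan2(√a, √(1−a)) = 0.77531 rad → d = 6371·c ≈ 4939.48 km ≈ 2667.11 nmi.

2667 nmi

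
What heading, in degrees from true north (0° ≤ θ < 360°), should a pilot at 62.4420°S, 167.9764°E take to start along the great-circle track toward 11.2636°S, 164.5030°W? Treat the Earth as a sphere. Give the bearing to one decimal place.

Δλ = -164.5030 − 167.9764 = -332.4794°; wrapped into (−180°, 180°]: 27.5206°.
θ = atan2( sin Δλ · cos φ₂ , cos φ₁ · sin φ₂ − sin φ₁ · cos φ₂ · cos Δλ )
  = atan2(0.45317, 0.68072) = 33.653° → normalised to [0°, 360°): 33.653°.

33.7°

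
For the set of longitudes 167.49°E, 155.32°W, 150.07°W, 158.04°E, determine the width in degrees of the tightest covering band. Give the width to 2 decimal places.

Sort the longitudes: -155.32°, -150.07°, +158.04°, +167.49°.
Eastward gaps between consecutive values (wrapping around): 5.25°, 308.11°, 9.45°, 37.19°.
Largest gap = 308.11° ⇒ minimal covering band is its complement: 360° − 308.11° = 51.89°.
Band runs from +158.04° eastward to -150.07°, crossing the antimeridian.

51.89°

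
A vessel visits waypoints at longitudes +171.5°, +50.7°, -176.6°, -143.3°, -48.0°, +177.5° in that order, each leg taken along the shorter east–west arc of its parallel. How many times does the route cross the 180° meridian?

2

Leg 1: +171.5° → +50.7°, shortest Δλ = -120.8° (west) — does not cross 180°.
Leg 2: +50.7° → -176.6°, shortest Δλ = 132.7° (east) — crosses 180°.
Leg 3: -176.6° → -143.3°, shortest Δλ = 33.3° (east) — does not cross 180°.
Leg 4: -143.3° → -48.0°, shortest Δλ = 95.3° (east) — does not cross 180°.
Leg 5: -48.0° → +177.5°, shortest Δλ = -134.5° (west) — crosses 180°.
Total crossings: 2.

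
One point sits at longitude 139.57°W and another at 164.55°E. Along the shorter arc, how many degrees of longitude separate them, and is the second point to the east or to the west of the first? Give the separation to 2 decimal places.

Raw difference: 164.55 − -139.57 = 304.12°.
Normalise into (−180°, 180°]: 304.12° − 360° = -55.88°.
Negative ⇒ the second point lies to the west; separation 55.88°.

55.88° west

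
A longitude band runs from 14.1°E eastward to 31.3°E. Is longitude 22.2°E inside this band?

Yes

Band width going east from +14.1° to +31.3°: ((31.3 − 14.1) mod 360) = 17.2°.
Offset of +22.2° east of the west edge: ((22.2 − 14.1) mod 360) = 8.1°.
8.1° ≤ 17.2° ⇒ inside.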